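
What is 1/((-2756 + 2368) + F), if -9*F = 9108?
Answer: -1/1400 ≈ -0.00071429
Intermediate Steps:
F = -1012 (F = -⅑*9108 = -1012)
1/((-2756 + 2368) + F) = 1/((-2756 + 2368) - 1012) = 1/(-388 - 1012) = 1/(-1400) = -1/1400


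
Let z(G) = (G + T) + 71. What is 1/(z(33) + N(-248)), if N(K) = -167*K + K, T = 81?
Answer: 1/41353 ≈ 2.4182e-5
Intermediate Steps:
N(K) = -166*K
z(G) = 152 + G (z(G) = (G + 81) + 71 = (81 + G) + 71 = 152 + G)
1/(z(33) + N(-248)) = 1/((152 + 33) - 166*(-248)) = 1/(185 + 41168) = 1/41353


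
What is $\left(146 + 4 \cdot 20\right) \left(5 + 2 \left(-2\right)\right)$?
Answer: $226$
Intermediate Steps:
$\left(146 + 4 \cdot 20\right) \left(5 + 2 \left(-2\right)\right) = \left(146 + 80\right) \left(5 - 4\right) = 226 \cdot 1 = 226$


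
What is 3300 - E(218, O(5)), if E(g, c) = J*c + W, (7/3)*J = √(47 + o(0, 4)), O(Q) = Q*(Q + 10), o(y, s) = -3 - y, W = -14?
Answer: 3314 - 450*√11/7 ≈ 3100.8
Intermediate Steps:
O(Q) = Q*(10 + Q)
J = 6*√11/7 (J = 3*√(47 + (-3 - 1*0))/7 = 3*√(47 + (-3 + 0))/7 = 3*√(47 - 3)/7 = 3*√44/7 = 3*(2*√11)/7 = 6*√11/7 ≈ 2.8428)
E(g, c) = -14 + 6*c*√11/7 (E(g, c) = (6*√11/7)*c - 14 = 6*c*√11/7 - 14 = -14 + 6*c*√11/7)
3300 - E(218, O(5)) = 3300 - (-14 + 6*(5*(10 + 5))*√11/7) = 3300 - (-14 + 6*(5*15)*√11/7) = 3300 - (-14 + (6/7)*75*√11) = 3300 - (-14 + 450*√11/7) = 3300 + (14 - 450*√11/7) = 3314 - 450*√11/7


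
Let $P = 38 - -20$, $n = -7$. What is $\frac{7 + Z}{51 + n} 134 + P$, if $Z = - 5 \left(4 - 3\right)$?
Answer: $\frac{705}{11} \approx 64.091$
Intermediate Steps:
$P = 58$ ($P = 38 + 20 = 58$)
$Z = -5$ ($Z = \left(-5\right) 1 = -5$)
$\frac{7 + Z}{51 + n} 134 + P = \frac{7 - 5}{51 - 7} \cdot 134 + 58 = \frac{2}{44} \cdot 134 + 58 = 2 \cdot \frac{1}{44} \cdot 134 + 58 = \frac{1}{22} \cdot 134 + 58 = \frac{67}{11} + 58 = \frac{705}{11}$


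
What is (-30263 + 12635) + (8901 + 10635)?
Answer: 1908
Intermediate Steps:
(-30263 + 12635) + (8901 + 10635) = -17628 + 19536 = 1908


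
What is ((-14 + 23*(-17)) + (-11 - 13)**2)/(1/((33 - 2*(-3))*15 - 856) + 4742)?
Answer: 46341/1285081 ≈ 0.036061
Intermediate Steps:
((-14 + 23*(-17)) + (-11 - 13)**2)/(1/((33 - 2*(-3))*15 - 856) + 4742) = ((-14 - 391) + (-24)**2)/(1/((33 + 6)*15 - 856) + 4742) = (-405 + 576)/(1/(39*15 - 856) + 4742) = 171/(1/(585 - 856) + 4742) = 171/(1/(-271) + 4742) = 171/(-1/271 + 4742) = 171/(1285081/271) = 171*(271/1285081) = 46341/1285081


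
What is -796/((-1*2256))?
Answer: 199/564 ≈ 0.35284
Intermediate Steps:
-796/((-1*2256)) = -796/(-2256) = -796*(-1/2256) = 199/564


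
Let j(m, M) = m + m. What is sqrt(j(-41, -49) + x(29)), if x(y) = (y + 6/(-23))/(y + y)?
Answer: I*sqrt(145041818)/1334 ≈ 9.028*I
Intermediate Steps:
j(m, M) = 2*m
x(y) = (-6/23 + y)/(2*y) (x(y) = (y + 6*(-1/23))/((2*y)) = (y - 6/23)*(1/(2*y)) = (-6/23 + y)*(1/(2*y)) = (-6/23 + y)/(2*y))
sqrt(j(-41, -49) + x(29)) = sqrt(2*(-41) + (1/46)*(-6 + 23*29)/29) = sqrt(-82 + (1/46)*(1/29)*(-6 + 667)) = sqrt(-82 + (1/46)*(1/29)*661) = sqrt(-82 + 661/1334) = sqrt(-108727/1334) = I*sqrt(145041818)/1334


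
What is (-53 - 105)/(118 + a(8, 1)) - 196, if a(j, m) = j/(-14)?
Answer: -81109/411 ≈ -197.35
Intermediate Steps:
a(j, m) = -j/14 (a(j, m) = j*(-1/14) = -j/14)
(-53 - 105)/(118 + a(8, 1)) - 196 = (-53 - 105)/(118 - 1/14*8) - 196 = -158/(118 - 4/7) - 196 = -158/822/7 - 196 = -158*7/822 - 196 = -553/411 - 196 = -81109/411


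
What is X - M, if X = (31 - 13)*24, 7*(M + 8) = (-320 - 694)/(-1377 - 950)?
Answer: 551242/1253 ≈ 439.94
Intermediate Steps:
M = -9946/1253 (M = -8 + ((-320 - 694)/(-1377 - 950))/7 = -8 + (-1014/(-2327))/7 = -8 + (-1014*(-1/2327))/7 = -8 + (⅐)*(78/179) = -8 + 78/1253 = -9946/1253 ≈ -7.9378)
X = 432 (X = 18*24 = 432)
X - M = 432 - 1*(-9946/1253) = 432 + 9946/1253 = 551242/1253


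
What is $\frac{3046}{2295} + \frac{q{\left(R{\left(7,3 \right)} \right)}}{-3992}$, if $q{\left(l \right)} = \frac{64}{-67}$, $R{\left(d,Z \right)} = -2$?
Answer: $\frac{101855278}{76728735} \approx 1.3275$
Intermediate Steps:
$q{\left(l \right)} = - \frac{64}{67}$ ($q{\left(l \right)} = 64 \left(- \frac{1}{67}\right) = - \frac{64}{67}$)
$\frac{3046}{2295} + \frac{q{\left(R{\left(7,3 \right)} \right)}}{-3992} = \frac{3046}{2295} - \frac{64}{67 \left(-3992\right)} = 3046 \cdot \frac{1}{2295} - - \frac{8}{33433} = \frac{3046}{2295} + \frac{8}{33433} = \frac{101855278}{76728735}$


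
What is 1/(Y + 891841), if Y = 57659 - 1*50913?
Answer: 1/898587 ≈ 1.1129e-6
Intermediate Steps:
Y = 6746 (Y = 57659 - 50913 = 6746)
1/(Y + 891841) = 1/(6746 + 891841) = 1/898587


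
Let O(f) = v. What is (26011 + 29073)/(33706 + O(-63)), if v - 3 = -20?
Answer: 55084/33689 ≈ 1.6351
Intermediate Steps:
v = -17 (v = 3 - 20 = -17)
O(f) = -17
(26011 + 29073)/(33706 + O(-63)) = (26011 + 29073)/(33706 - 17) = 55084/33689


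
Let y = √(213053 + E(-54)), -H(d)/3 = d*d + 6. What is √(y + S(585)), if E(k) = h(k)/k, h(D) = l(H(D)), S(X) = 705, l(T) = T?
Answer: √(6345 + 21*√39162)/3 ≈ 34.158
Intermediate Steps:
H(d) = -18 - 3*d² (H(d) = -3*(d*d + 6) = -3*(d² + 6) = -3*(6 + d²) = -18 - 3*d²)
h(D) = -18 - 3*D²
E(k) = (-18 - 3*k²)/k
y = 7*√39162/3 (y = √(213053 + (-18/(-54) - 3*(-54))) = √(213053 + (-18*(-1/54) + 162)) = √(213053 + (⅓ + 162)) = √(213053 + 487/3) = √(639646/3) = 7*√39162/3 ≈ 461.75)
√(y + S(585)) = √(7*√39162/3 + 705) = √(705 + 7*√39162/3)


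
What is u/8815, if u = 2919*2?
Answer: 5838/8815 ≈ 0.66228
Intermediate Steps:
u = 5838
u/8815 = 5838/8815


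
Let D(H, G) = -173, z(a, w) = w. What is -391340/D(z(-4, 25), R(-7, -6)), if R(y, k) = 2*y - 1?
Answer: 391340/173 ≈ 2262.1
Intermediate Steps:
R(y, k) = -1 + 2*y
-391340/D(z(-4, 25), R(-7, -6)) = -391340/(-173) = -391340*(-1/173) = 391340/173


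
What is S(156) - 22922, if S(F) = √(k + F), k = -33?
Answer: -22922 + √123 ≈ -22911.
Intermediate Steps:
S(F) = √(-33 + F)
S(156) - 22922 = √(-33 + 156) - 22922 = √123 - 22922 = -22922 + √123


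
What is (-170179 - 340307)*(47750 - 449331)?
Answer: 205001478366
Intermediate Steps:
(-170179 - 340307)*(47750 - 449331) = -510486*(-401581) = 205001478366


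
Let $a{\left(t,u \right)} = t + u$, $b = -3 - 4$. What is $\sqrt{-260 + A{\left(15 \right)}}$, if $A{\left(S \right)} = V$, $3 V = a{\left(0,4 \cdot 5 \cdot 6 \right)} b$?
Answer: $6 i \sqrt{15} \approx 23.238 i$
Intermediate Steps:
$b = -7$
$V = -280$ ($V = \frac{\left(0 + 4 \cdot 5 \cdot 6\right) \left(-7\right)}{3} = \frac{\left(0 + 20 \cdot 6\right) \left(-7\right)}{3} = \frac{\left(0 + 120\right) \left(-7\right)}{3} = \frac{120 \left(-7\right)}{3} = \frac{1}{3} \left(-840\right) = -280$)
$A{\left(S \right)} = -280$
$\sqrt{-260 + A{\left(15 \right)}} = \sqrt{-260 - 280} = \sqrt{-540} = 6 i \sqrt{15}$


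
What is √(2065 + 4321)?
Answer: √6386 ≈ 79.912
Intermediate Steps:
√(2065 + 4321) = √6386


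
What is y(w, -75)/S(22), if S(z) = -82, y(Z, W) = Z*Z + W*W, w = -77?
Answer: -5777/41 ≈ -140.90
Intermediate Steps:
y(Z, W) = W**2 + Z**2 (y(Z, W) = Z**2 + W**2 = W**2 + Z**2)
y(w, -75)/S(22) = ((-75)**2 + (-77)**2)/(-82) = (5625 + 5929)*(-1/82) = 11554*(-1/82) = -5777/41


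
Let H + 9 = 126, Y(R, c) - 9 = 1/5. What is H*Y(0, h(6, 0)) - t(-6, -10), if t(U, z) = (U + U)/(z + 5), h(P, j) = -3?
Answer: 1074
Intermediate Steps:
Y(R, c) = 46/5 (Y(R, c) = 9 + 1/5 = 9 + 1*(⅕) = 9 + ⅕ = 46/5)
t(U, z) = 2*U/(5 + z) (t(U, z) = (2*U)/(5 + z) = 2*U/(5 + z))
H = 117 (H = -9 + 126 = 117)
H*Y(0, h(6, 0)) - t(-6, -10) = 117*(46/5) - 2*(-6)/(5 - 10) = 5382/5 - 2*(-6)/(-5) = 5382/5 - 2*(-6)*(-1)/5 = 5382/5 - 1*12/5 = 5382/5 - 12/5 = 1074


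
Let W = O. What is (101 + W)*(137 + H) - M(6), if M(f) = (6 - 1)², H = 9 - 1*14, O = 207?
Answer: 40631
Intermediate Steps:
W = 207
H = -5 (H = 9 - 14 = -5)
M(f) = 25 (M(f) = 5² = 25)
(101 + W)*(137 + H) - M(6) = (101 + 207)*(137 - 5) - 1*25 = 308*132 - 25 = 40656 - 25 = 40631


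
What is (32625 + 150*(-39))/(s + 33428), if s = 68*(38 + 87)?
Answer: 8925/13976 ≈ 0.63859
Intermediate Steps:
s = 8500 (s = 68*125 = 8500)
(32625 + 150*(-39))/(s + 33428) = (32625 + 150*(-39))/(8500 + 33428) = (32625 - 5850)/41928 = 26775*(1/41928) = 8925/13976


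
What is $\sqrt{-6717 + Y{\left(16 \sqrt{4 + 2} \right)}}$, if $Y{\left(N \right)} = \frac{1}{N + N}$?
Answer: $\frac{\sqrt{-3868992 + 3 \sqrt{6}}}{24} \approx 81.957 i$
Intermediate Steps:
$Y{\left(N \right)} = \frac{1}{2 N}$
$\sqrt{-6717 + Y{\left(16 \sqrt{4 + 2} \right)}} = \sqrt{-6717 + \frac{1}{2 \cdot 16 \sqrt{4 + 2}}} = \sqrt{-6717 + \frac{1}{2 \cdot 16 \sqrt{6}}} = \sqrt{-6717 + \frac{\frac{1}{96} \sqrt{6}}{2}} = \sqrt{-6717 + \frac{\sqrt{6}}{192}}$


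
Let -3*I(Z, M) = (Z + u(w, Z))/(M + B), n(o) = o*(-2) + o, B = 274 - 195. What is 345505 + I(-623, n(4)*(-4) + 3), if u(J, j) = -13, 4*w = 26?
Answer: 16929851/49 ≈ 3.4551e+5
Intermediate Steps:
w = 13/2 (w = (¼)*26 = 13/2 ≈ 6.5000)
B = 79
n(o) = -o (n(o) = -2*o + o = -o)
I(Z, M) = -(-13 + Z)/(3*(79 + M)) (I(Z, M) = -(Z - 13)/(3*(M + 79)) = -(-13 + Z)/(3*(79 + M)))
345505 + I(-623, n(4)*(-4) + 3) = 345505 + (13 - 1*(-623))/(3*(79 + (-1*4*(-4) + 3))) = 345505 + (13 + 623)/(3*(79 + (-4*(-4) + 3))) = 345505 + (⅓)*636/(79 + (16 + 3)) = 345505 + (⅓)*636/(79 + 19) = 345505 + (⅓)*636/98 = 345505 + (⅓)*(1/98)*636 = 345505 + 106/49 = 16929851/49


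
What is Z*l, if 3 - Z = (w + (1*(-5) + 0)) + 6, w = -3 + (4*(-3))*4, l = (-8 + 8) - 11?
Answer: -583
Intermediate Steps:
l = -11 (l = 0 - 11 = -11)
w = -51 (w = -3 - 12*4 = -3 - 48 = -51)
Z = 53 (Z = 3 - ((-51 + (1*(-5) + 0)) + 6) = 3 - ((-51 + (-5 + 0)) + 6) = 3 - ((-51 - 5) + 6) = 3 - (-56 + 6) = 3 - 1*(-50) = 3 + 50 = 53)
Z*l = 53*(-11) = -583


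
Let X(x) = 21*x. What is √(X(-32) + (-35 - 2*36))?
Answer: I*√779 ≈ 27.911*I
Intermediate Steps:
√(X(-32) + (-35 - 2*36)) = √(21*(-32) + (-35 - 2*36)) = √(-672 + (-35 - 72)) = √(-672 - 107) = √(-779) = I*√779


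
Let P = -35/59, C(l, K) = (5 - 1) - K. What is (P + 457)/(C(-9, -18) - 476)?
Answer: -13464/13393 ≈ -1.0053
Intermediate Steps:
C(l, K) = 4 - K
P = -35/59 (P = -35*1/59 = -35/59 ≈ -0.59322)
(P + 457)/(C(-9, -18) - 476) = (-35/59 + 457)/((4 - 1*(-18)) - 476) = 26928/(59*((4 + 18) - 476)) = 26928/(59*(22 - 476)) = (26928/59)/(-454) = (26928/59)*(-1/454) = -13464/13393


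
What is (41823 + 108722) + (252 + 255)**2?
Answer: 407594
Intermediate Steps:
(41823 + 108722) + (252 + 255)**2 = 150545 + 507**2 = 150545 + 257049 = 407594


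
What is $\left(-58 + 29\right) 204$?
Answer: $-5916$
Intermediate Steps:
$\left(-58 + 29\right) 204 = \left(-29\right) 204 = -5916$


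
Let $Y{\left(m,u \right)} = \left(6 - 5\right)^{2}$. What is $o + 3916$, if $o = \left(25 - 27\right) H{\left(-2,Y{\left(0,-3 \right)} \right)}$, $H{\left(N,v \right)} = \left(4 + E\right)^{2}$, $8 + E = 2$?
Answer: $3908$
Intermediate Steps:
$E = -6$ ($E = -8 + 2 = -6$)
$Y{\left(m,u \right)} = 1$ ($Y{\left(m,u \right)} = 1^{2} = 1$)
$H{\left(N,v \right)} = 4$ ($H{\left(N,v \right)} = \left(4 - 6\right)^{2} = \left(-2\right)^{2} = 4$)
$o = -8$ ($o = \left(25 - 27\right) 4 = \left(-2\right) 4 = -8$)
$o + 3916 = -8 + 3916 = 3908$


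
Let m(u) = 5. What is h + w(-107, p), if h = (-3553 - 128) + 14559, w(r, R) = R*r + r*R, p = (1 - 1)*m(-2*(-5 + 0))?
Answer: 10878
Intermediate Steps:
p = 0 (p = (1 - 1)*5 = 0*5 = 0)
w(r, R) = 2*R*r (w(r, R) = R*r + R*r = 2*R*r)
h = 10878 (h = -3681 + 14559 = 10878)
h + w(-107, p) = 10878 + 2*0*(-107) = 10878 + 0 = 10878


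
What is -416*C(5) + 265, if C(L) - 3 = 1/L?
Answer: -5331/5 ≈ -1066.2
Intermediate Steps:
C(L) = 3 + 1/L
-416*C(5) + 265 = -416*(3 + 1/5) + 265 = -416*16/5 + 265 = -6656/5 + 265 = -5331/5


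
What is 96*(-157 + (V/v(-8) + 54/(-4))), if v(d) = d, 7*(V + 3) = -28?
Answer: -16284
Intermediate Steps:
V = -7 (V = -3 + (⅐)*(-28) = -3 - 4 = -7)
96*(-157 + (V/v(-8) + 54/(-4))) = 96*(-157 + (-7/(-8) + 54/(-4))) = 96*(-157 + (-7*(-⅛) + 54*(-¼))) = 96*(-157 + (7/8 - 27/2)) = 96*(-157 - 101/8) = 96*(-1357/8) = -16284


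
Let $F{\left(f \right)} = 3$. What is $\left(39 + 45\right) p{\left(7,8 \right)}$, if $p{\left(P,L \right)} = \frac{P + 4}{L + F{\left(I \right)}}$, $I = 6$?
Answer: $84$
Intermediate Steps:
$p{\left(P,L \right)} = \frac{4 + P}{3 + L}$ ($p{\left(P,L \right)} = \frac{P + 4}{L + 3} = \frac{4 + P}{3 + L}$)
$\left(39 + 45\right) p{\left(7,8 \right)} = \left(39 + 45\right) \frac{4 + 7}{3 + 8} = 84 \cdot \frac{1}{11} \cdot 11 = 84 \cdot 1 = 84$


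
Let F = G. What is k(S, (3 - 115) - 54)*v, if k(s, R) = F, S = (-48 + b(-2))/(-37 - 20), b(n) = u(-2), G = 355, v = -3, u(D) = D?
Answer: -1065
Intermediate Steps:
b(n) = -2
F = 355
S = 50/57 (S = (-48 - 2)/(-37 - 20) = -50/(-57) = -50*(-1/57) = 50/57 ≈ 0.87719)
k(s, R) = 355
k(S, (3 - 115) - 54)*v = 355*(-3) = -1065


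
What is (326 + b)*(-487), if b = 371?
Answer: -339439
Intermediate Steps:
(326 + b)*(-487) = (326 + 371)*(-487) = 697*(-487) = -339439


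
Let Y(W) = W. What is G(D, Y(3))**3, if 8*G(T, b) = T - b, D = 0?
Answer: -27/512 ≈ -0.052734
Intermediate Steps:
G(T, b) = -b/8 + T/8 (G(T, b) = (T - b)/8 = -b/8 + T/8)
G(D, Y(3))**3 = (-1/8*3 + (1/8)*0)**3 = (-3/8 + 0)**3 = (-3/8)**3 = -27/512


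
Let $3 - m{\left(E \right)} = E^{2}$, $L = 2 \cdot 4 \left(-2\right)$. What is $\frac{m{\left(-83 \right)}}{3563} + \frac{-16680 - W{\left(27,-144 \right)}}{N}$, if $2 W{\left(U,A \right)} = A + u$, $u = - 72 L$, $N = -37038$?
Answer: $- \frac{32302846}{21994399} \approx -1.4687$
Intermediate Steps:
$L = -16$ ($L = 8 \left(-2\right) = -16$)
$u = 1152$ ($u = \left(-72\right) \left(-16\right) = 1152$)
$W{\left(U,A \right)} = 576 + \frac{A}{2}$ ($W{\left(U,A \right)} = \frac{A + 1152}{2} = \frac{1152 + A}{2} = 576 + \frac{A}{2}$)
$m{\left(E \right)} = 3 - E^{2}$
$\frac{m{\left(-83 \right)}}{3563} + \frac{-16680 - W{\left(27,-144 \right)}}{N} = \frac{3 - \left(-83\right)^{2}}{3563} + \frac{-16680 - \left(576 + \frac{1}{2} \left(-144\right)\right)}{-37038} = \left(3 - 6889\right) \frac{1}{3563} + \left(-16680 - \left(576 - 72\right)\right) \left(- \frac{1}{37038}\right) = \left(3 - 6889\right) \frac{1}{3563} + \left(-16680 - 504\right) \left(- \frac{1}{37038}\right) = \left(-6886\right) \frac{1}{3563} + \left(-16680 - 504\right) \left(- \frac{1}{37038}\right) = - \frac{6886}{3563} - - \frac{2864}{6173} = - \frac{6886}{3563} + \frac{2864}{6173} = - \frac{32302846}{21994399}$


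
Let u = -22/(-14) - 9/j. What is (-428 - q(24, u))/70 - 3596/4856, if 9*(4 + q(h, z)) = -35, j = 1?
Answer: -1289126/191205 ≈ -6.7421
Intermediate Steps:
u = -52/7 (u = -22/(-14) - 9/1 = -22*(-1/14) - 9*1 = 11/7 - 9 = -52/7 ≈ -7.4286)
q(h, z) = -71/9 (q(h, z) = -4 + (1/9)*(-35) = -4 - 35/9 = -71/9)
(-428 - q(24, u))/70 - 3596/4856 = (-428 - 1*(-71/9))/70 - 3596/4856 = (-428 + 71/9)*(1/70) - 3596*1/4856 = -3781/9*1/70 - 899/1214 = -3781/630 - 899/1214 = -1289126/191205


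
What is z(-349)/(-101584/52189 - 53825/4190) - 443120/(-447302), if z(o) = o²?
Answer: -1191221265899312162/144689220098027 ≈ -8233.0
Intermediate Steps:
z(-349)/(-101584/52189 - 53825/4190) - 443120/(-447302) = (-349)²/(-101584/52189 - 53825/4190) - 443120/(-447302) = 121801/(-101584*1/52189 - 53825*1/4190) - 443120*(-1/447302) = 121801/(-101584/52189 - 10765/838) + 221560/223651 = 121801/(-646941977/43734382) + 221560/223651 = 121801*(-43734382/646941977) + 221560/223651 = -5326891461982/646941977 + 221560/223651 = -1191221265899312162/144689220098027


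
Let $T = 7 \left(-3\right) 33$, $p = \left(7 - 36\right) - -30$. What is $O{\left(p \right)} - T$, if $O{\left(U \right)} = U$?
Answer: $694$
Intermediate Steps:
$p = 1$ ($p = -29 + 30 = 1$)
$T = -693$ ($T = \left(-21\right) 33 = -693$)
$O{\left(p \right)} - T = 1 - -693 = 1 + 693 = 694$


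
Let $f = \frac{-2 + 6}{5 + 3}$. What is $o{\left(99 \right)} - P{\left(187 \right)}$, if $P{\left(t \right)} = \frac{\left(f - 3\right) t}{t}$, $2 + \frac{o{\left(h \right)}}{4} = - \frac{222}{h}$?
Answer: $- \frac{955}{66} \approx -14.47$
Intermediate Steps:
$o{\left(h \right)} = -8 - \frac{888}{h}$ ($o{\left(h \right)} = -8 + 4 \left(- \frac{222}{h}\right) = -8 - \frac{888}{h}$)
$f = \frac{1}{2}$ ($f = \frac{4}{8} = 4 \cdot \frac{1}{8} = \frac{1}{2} \approx 0.5$)
$P{\left(t \right)} = - \frac{5}{2}$ ($P{\left(t \right)} = \frac{\left(\frac{1}{2} - 3\right) t}{t} = \frac{\left(- \frac{5}{2}\right) t}{t} = - \frac{5}{2}$)
$o{\left(99 \right)} - P{\left(187 \right)} = \left(-8 - \frac{888}{99}\right) - - \frac{5}{2} = \left(-8 - \frac{296}{33}\right) + \frac{5}{2} = - \frac{560}{33} + \frac{5}{2} = - \frac{955}{66}$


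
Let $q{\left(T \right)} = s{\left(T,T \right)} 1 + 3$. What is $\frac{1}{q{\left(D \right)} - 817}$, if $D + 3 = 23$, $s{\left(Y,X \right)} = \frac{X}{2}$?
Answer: $- \frac{1}{804} \approx -0.0012438$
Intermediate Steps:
$s{\left(Y,X \right)} = \frac{X}{2}$ ($s{\left(Y,X \right)} = X \frac{1}{2} = \frac{X}{2}$)
$D = 20$ ($D = -3 + 23 = 20$)
$q{\left(T \right)} = 3 + \frac{T}{2}$ ($q{\left(T \right)} = \frac{T}{2} \cdot 1 + 3 = \frac{T}{2} + 3 = 3 + \frac{T}{2}$)
$\frac{1}{q{\left(D \right)} - 817} = \frac{1}{\left(3 + \frac{1}{2} \cdot 20\right) - 817} = \frac{1}{\left(3 + 10\right) - 817} = \frac{1}{13 - 817} = \frac{1}{-804} = - \frac{1}{804}$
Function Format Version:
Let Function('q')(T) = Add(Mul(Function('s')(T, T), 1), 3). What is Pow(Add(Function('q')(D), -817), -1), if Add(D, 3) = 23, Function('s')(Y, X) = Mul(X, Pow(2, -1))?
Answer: Rational(-1, 804) ≈ -0.0012438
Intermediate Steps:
Function('s')(Y, X) = Mul(Rational(1, 2), X) (Function('s')(Y, X) = Mul(X, Rational(1, 2)) = Mul(Rational(1, 2), X))
D = 20 (D = Add(-3, 23) = 20)
Function('q')(T) = Add(3, Mul(Rational(1, 2), T)) (Function('q')(T) = Add(Mul(Mul(Rational(1, 2), T), 1), 3) = Add(Mul(Rational(1, 2), T), 3) = Add(3, Mul(Rational(1, 2), T)))
Pow(Add(Function('q')(D), -817), -1) = Pow(Add(Add(3, Mul(Rational(1, 2), 20)), -817), -1) = Pow(Add(Add(3, 10), -817), -1) = Pow(Add(13, -817), -1) = Pow(-804, -1) = Rational(-1, 804)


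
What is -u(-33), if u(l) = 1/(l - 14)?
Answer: 1/47 ≈ 0.021277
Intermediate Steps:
u(l) = 1/(-14 + l)
-u(-33) = -1/(-14 - 33) = -1/(-47) = -1*(-1/47) = 1/47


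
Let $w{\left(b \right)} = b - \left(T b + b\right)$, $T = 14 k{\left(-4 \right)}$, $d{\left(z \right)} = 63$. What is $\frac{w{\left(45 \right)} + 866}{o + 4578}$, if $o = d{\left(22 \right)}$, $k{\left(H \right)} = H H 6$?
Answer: $- \frac{59614}{4641} \approx -12.845$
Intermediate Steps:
$k{\left(H \right)} = 6 H^{2}$ ($k{\left(H \right)} = H^{2} \cdot 6 = 6 H^{2}$)
$o = 63$
$T = 1344$ ($T = 14 \cdot 6 \left(-4\right)^{2} = 14 \cdot 6 \cdot 16 = 14 \cdot 96 = 1344$)
$w{\left(b \right)} = - 1344 b$ ($w{\left(b \right)} = b - \left(1344 b + b\right) = b - 1345 b = - 1344 b$)
$\frac{w{\left(45 \right)} + 866}{o + 4578} = \frac{\left(-1344\right) 45 + 866}{63 + 4578} = \frac{-60480 + 866}{4641} = \left(-59614\right) \frac{1}{4641} = - \frac{59614}{4641}$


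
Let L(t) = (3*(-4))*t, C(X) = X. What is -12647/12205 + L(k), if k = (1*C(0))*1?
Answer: -12647/12205 ≈ -1.0362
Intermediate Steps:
k = 0 (k = (1*0)*1 = 0*1 = 0)
L(t) = -12*t
-12647/12205 + L(k) = -12647/12205 - 12*0 = -12647*1/12205 + 0 = -12647/12205 + 0 = -12647/12205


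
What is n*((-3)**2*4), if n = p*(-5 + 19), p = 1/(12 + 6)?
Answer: 28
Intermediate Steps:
p = 1/18 ≈ 0.055556
n = 7/9 (n = (-5 + 19)/18 = (1/18)*14 = 7/9 ≈ 0.77778)
n*((-3)**2*4) = 7*((-3)**2*4)/9 = 7*(9*4)/9 = (7/9)*36 = 28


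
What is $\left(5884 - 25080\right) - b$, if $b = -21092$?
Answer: $1896$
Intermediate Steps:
$\left(5884 - 25080\right) - b = \left(5884 - 25080\right) - -21092 = -19196 + 21092 = 1896$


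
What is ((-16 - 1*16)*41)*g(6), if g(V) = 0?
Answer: 0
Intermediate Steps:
((-16 - 1*16)*41)*g(6) = ((-16 - 1*16)*41)*0 = ((-16 - 16)*41)*0 = -32*41*0 = -1312*0 = 0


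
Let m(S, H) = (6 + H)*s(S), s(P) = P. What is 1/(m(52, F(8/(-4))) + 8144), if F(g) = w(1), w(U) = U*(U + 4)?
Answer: 1/8716 ≈ 0.00011473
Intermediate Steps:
w(U) = U*(4 + U)
F(g) = 5 (F(g) = 1*(4 + 1) = 1*5 = 5)
m(S, H) = S*(6 + H) (m(S, H) = (6 + H)*S = S*(6 + H))
1/(m(52, F(8/(-4))) + 8144) = 1/(52*(6 + 5) + 8144) = 1/(52*11 + 8144) = 1/(572 + 8144) = 1/8716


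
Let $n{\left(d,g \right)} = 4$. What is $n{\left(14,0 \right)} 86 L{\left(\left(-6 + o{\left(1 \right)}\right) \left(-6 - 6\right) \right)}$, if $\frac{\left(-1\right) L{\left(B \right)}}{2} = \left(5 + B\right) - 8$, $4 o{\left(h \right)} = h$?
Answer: $-45408$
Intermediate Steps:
$o{\left(h \right)} = \frac{h}{4}$
$L{\left(B \right)} = 6 - 2 B$ ($L{\left(B \right)} = - 2 \left(\left(5 + B\right) - 8\right) = - 2 \left(-3 + B\right) = 6 - 2 B$)
$n{\left(14,0 \right)} 86 L{\left(\left(-6 + o{\left(1 \right)}\right) \left(-6 - 6\right) \right)} = 4 \cdot 86 \left(6 - 2 \left(-6 + \frac{1}{4} \cdot 1\right) \left(-6 - 6\right)\right) = 344 \left(6 - 2 \left(-6 + \frac{1}{4}\right) \left(-12\right)\right) = 344 \left(6 - 2 \left(\left(- \frac{23}{4}\right) \left(-12\right)\right)\right) = 344 \left(6 - 138\right) = 344 \left(-132\right) = -45408$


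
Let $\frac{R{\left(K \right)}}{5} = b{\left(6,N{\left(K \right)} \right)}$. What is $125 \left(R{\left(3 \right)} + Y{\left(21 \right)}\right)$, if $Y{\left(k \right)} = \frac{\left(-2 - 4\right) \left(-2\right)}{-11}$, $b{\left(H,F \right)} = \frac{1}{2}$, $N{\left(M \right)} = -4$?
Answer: $\frac{3875}{22} \approx 176.14$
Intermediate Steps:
$b{\left(H,F \right)} = \frac{1}{2}$
$R{\left(K \right)} = \frac{5}{2}$ ($R{\left(K \right)} = 5 \cdot \frac{1}{2} = \frac{5}{2}$)
$Y{\left(k \right)} = - \frac{12}{11}$ ($Y{\left(k \right)} = \left(-6\right) \left(-2\right) \left(- \frac{1}{11}\right) = 12 \left(- \frac{1}{11}\right) = - \frac{12}{11}$)
$125 \left(R{\left(3 \right)} + Y{\left(21 \right)}\right) = 125 \left(\frac{5}{2} - \frac{12}{11}\right) = 125 \cdot \frac{31}{22} = \frac{3875}{22}$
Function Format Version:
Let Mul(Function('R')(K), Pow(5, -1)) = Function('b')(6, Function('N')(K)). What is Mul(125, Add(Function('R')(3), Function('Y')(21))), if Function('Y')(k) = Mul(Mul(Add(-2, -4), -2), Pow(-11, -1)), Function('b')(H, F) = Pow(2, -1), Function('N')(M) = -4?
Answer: Rational(3875, 22) ≈ 176.14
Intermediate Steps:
Function('b')(H, F) = Rational(1, 2)
Function('R')(K) = Rational(5, 2) (Function('R')(K) = Mul(5, Rational(1, 2)) = Rational(5, 2))
Function('Y')(k) = Rational(-12, 11) (Function('Y')(k) = Mul(Mul(-6, -2), Rational(-1, 11)) = Mul(12, Rational(-1, 11)) = Rational(-12, 11))
Mul(125, Add(Function('R')(3), Function('Y')(21))) = Mul(125, Add(Rational(5, 2), Rational(-12, 11))) = Mul(125, Rational(31, 22)) = Rational(3875, 22)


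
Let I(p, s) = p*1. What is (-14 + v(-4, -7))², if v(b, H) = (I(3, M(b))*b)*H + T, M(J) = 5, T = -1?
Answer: 4761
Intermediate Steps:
I(p, s) = p
v(b, H) = -1 + 3*H*b (v(b, H) = (3*b)*H - 1 = 3*H*b - 1 = -1 + 3*H*b)
(-14 + v(-4, -7))² = (-14 + (-1 + 3*(-7)*(-4)))² = (-14 + (-1 + 84))² = (-14 + 83)² = 69² = 4761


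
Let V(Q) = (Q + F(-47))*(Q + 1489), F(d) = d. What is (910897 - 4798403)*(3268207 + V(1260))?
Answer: -25668206916464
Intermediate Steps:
V(Q) = (-47 + Q)*(1489 + Q) (V(Q) = (Q - 47)*(Q + 1489) = (-47 + Q)*(1489 + Q))
(910897 - 4798403)*(3268207 + V(1260)) = (910897 - 4798403)*(3268207 + (-69983 + 1260² + 1442*1260)) = -3887506*(3268207 + (-69983 + 1587600 + 1816920)) = -3887506*(3268207 + 3334537) = -3887506*6602744 = -25668206916464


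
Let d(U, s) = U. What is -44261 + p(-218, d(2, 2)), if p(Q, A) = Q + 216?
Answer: -44263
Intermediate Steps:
p(Q, A) = 216 + Q
-44261 + p(-218, d(2, 2)) = -44261 + (216 - 218) = -44261 - 2 = -44263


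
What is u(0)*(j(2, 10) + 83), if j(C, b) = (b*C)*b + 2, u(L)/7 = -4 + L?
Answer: -7980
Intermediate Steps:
u(L) = -28 + 7*L (u(L) = 7*(-4 + L) = -28 + 7*L)
j(C, b) = 2 + C*b² (j(C, b) = (C*b)*b + 2 = C*b² + 2 = 2 + C*b²)
u(0)*(j(2, 10) + 83) = (-28 + 7*0)*((2 + 2*10²) + 83) = (-28 + 0)*((2 + 2*100) + 83) = -28*((2 + 200) + 83) = -28*(202 + 83) = -28*285 = -7980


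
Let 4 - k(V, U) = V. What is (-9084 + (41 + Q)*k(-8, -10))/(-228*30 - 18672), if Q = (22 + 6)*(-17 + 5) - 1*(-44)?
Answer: 504/1063 ≈ 0.47413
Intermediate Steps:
k(V, U) = 4 - V
Q = -292 (Q = 28*(-12) + 44 = -336 + 44 = -292)
(-9084 + (41 + Q)*k(-8, -10))/(-228*30 - 18672) = (-9084 + (41 - 292)*(4 - 1*(-8)))/(-228*30 - 18672) = (-9084 - 251*(4 + 8))/(-6840 - 18672) = (-9084 - 251*12)/(-25512) = (-9084 - 3012)*(-1/25512) = -12096*(-1/25512) = 504/1063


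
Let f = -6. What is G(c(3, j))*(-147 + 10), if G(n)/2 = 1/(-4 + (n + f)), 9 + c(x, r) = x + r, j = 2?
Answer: 137/7 ≈ 19.571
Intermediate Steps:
c(x, r) = -9 + r + x (c(x, r) = -9 + (x + r) = -9 + (r + x) = -9 + r + x)
G(n) = 2/(-10 + n) (G(n) = 2/(-4 + (n - 6)) = 2/(-4 + (-6 + n)) = 2/(-10 + n))
G(c(3, j))*(-147 + 10) = (2/(-10 + (-9 + 2 + 3)))*(-147 + 10) = (2/(-10 - 4))*(-137) = (2/(-14))*(-137) = (2*(-1/14))*(-137) = -⅐*(-137) = 137/7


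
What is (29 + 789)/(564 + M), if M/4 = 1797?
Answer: 409/3876 ≈ 0.10552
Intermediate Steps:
M = 7188 (M = 4*1797 = 7188)
(29 + 789)/(564 + M) = (29 + 789)/(564 + 7188) = 818/7752 = 818*(1/7752) = 409/3876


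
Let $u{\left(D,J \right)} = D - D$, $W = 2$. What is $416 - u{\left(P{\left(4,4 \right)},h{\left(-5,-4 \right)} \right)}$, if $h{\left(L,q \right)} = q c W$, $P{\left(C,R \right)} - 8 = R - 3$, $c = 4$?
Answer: $416$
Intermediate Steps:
$P{\left(C,R \right)} = 5 + R$ ($P{\left(C,R \right)} = 8 + \left(R - 3\right) = 8 + \left(-3 + R\right) = 5 + R$)
$h{\left(L,q \right)} = 8 q$ ($h{\left(L,q \right)} = q 4 \cdot 2 = 4 q 2 = 8 q$)
$u{\left(D,J \right)} = 0$
$416 - u{\left(P{\left(4,4 \right)},h{\left(-5,-4 \right)} \right)} = 416 - 0 = 416 + 0 = 416$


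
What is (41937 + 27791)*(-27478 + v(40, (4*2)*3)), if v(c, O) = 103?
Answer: -1908804000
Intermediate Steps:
(41937 + 27791)*(-27478 + v(40, (4*2)*3)) = (41937 + 27791)*(-27478 + 103) = 69728*(-27375) = -1908804000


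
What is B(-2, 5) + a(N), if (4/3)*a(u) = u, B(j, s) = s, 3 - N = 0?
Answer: 29/4 ≈ 7.2500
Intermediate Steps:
N = 3 (N = 3 - 1*0 = 3 + 0 = 3)
a(u) = 3*u/4
B(-2, 5) + a(N) = 5 + (3/4)*3 = 5 + 9/4 = 29/4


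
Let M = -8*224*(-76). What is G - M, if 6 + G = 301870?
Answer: 165672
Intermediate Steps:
G = 301864 (G = -6 + 301870 = 301864)
M = 136192 (M = -1792*(-76) = 136192)
G - M = 301864 - 1*136192 = 301864 - 136192 = 165672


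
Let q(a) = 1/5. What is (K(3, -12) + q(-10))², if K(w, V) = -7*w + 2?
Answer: 8836/25 ≈ 353.44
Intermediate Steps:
q(a) = ⅕
K(w, V) = 2 - 7*w
(K(3, -12) + q(-10))² = ((2 - 7*3) + ⅕)² = ((2 - 21) + ⅕)² = (-19 + ⅕)² = (-94/5)² = 8836/25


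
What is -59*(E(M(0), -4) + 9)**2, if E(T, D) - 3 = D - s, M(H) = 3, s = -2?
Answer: -5900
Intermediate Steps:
E(T, D) = 5 + D (E(T, D) = 3 + (D - 1*(-2)) = 3 + (D + 2) = 3 + (2 + D) = 5 + D)
-59*(E(M(0), -4) + 9)**2 = -59*((5 - 4) + 9)**2 = -59*(1 + 9)**2 = -59*10**2 = -59*100 = -5900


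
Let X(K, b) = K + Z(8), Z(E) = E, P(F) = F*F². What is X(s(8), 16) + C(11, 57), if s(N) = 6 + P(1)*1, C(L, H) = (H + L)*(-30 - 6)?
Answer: -2433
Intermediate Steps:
P(F) = F³
C(L, H) = -36*H - 36*L (C(L, H) = (H + L)*(-36) = -36*H - 36*L)
s(N) = 7 (s(N) = 6 + 1³*1 = 6 + 1*1 = 6 + 1 = 7)
X(K, b) = 8 + K (X(K, b) = K + 8 = 8 + K)
X(s(8), 16) + C(11, 57) = (8 + 7) + (-36*57 - 36*11) = 15 + (-2052 - 396) = 15 - 2448 = -2433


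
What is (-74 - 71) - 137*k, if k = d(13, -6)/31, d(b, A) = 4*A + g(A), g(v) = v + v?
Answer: 437/31 ≈ 14.097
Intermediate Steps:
g(v) = 2*v
d(b, A) = 6*A (d(b, A) = 4*A + 2*A = 6*A)
k = -36/31 (k = (6*(-6))/31 = -36*1/31 = -36/31 ≈ -1.1613)
(-74 - 71) - 137*k = (-74 - 71) - 137*(-36/31) = -145 + 4932/31 = 437/31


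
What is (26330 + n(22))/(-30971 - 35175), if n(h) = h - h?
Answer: -13165/33073 ≈ -0.39806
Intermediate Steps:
n(h) = 0
(26330 + n(22))/(-30971 - 35175) = (26330 + 0)/(-30971 - 35175) = 26330/(-66146) = 26330*(-1/66146) = -13165/33073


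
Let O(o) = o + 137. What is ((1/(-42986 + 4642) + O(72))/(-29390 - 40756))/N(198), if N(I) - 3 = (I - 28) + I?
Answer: -8013895/997870621104 ≈ -8.0310e-6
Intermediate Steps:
O(o) = 137 + o
N(I) = -25 + 2*I (N(I) = 3 + ((I - 28) + I) = 3 + ((-28 + I) + I) = 3 + (-28 + 2*I) = -25 + 2*I)
((1/(-42986 + 4642) + O(72))/(-29390 - 40756))/N(198) = ((1/(-42986 + 4642) + (137 + 72))/(-29390 - 40756))/(-25 + 2*198) = ((1/(-38344) + 209)/(-70146))/(-25 + 396) = ((-1/38344 + 209)*(-1/70146))/371 = ((8013895/38344)*(-1/70146))*(1/371) = -8013895/2689678224*1/371 = -8013895/997870621104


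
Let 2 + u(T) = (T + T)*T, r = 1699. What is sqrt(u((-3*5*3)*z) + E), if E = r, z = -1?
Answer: sqrt(5747) ≈ 75.809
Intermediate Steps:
u(T) = -2 + 2*T**2 (u(T) = -2 + (T + T)*T = -2 + (2*T)*T = -2 + 2*T**2)
E = 1699
sqrt(u((-3*5*3)*z) + E) = sqrt((-2 + 2*((-3*5*3)*(-1))**2) + 1699) = sqrt((-2 + 2*(-15*3*(-1))**2) + 1699) = sqrt((-2 + 2*(-45*(-1))**2) + 1699) = sqrt((-2 + 2*45**2) + 1699) = sqrt((-2 + 2*2025) + 1699) = sqrt((-2 + 4050) + 1699) = sqrt(4048 + 1699) = sqrt(5747)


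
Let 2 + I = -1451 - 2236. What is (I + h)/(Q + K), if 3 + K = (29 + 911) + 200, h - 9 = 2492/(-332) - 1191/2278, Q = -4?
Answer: -697310367/214220842 ≈ -3.2551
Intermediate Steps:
h = 183619/189074 (h = 9 + (2492/(-332) - 1191/2278) = 9 + (2492*(-1/332) - 1191*1/2278) = 9 + (-623/83 - 1191/2278) = 9 - 1518047/189074 = 183619/189074 ≈ 0.97115)
I = -3689 (I = -2 + (-1451 - 2236) = -2 - 3687 = -3689)
K = 1137 (K = -3 + ((29 + 911) + 200) = -3 + (940 + 200) = -3 + 1140 = 1137)
(I + h)/(Q + K) = (-3689 + 183619/189074)/(-4 + 1137) = -697310367/189074/1133 = -697310367/189074*1/1133 = -697310367/214220842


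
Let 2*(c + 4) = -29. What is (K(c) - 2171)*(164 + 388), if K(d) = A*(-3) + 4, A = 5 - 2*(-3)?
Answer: -1214400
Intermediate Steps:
A = 11 (A = 5 + 6 = 11)
c = -37/2 (c = -4 + (½)*(-29) = -4 - 29/2 = -37/2 ≈ -18.500)
K(d) = -29 (K(d) = 11*(-3) + 4 = -33 + 4 = -29)
(K(c) - 2171)*(164 + 388) = (-29 - 2171)*(164 + 388) = -2200*552 = -1214400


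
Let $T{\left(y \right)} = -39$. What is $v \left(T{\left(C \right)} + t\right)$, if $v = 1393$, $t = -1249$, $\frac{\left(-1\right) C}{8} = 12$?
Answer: $-1794184$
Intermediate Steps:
$C = -96$ ($C = \left(-8\right) 12 = -96$)
$v \left(T{\left(C \right)} + t\right) = 1393 \left(-39 - 1249\right) = 1393 \left(-1288\right) = -1794184$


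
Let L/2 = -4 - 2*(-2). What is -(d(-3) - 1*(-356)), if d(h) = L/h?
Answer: -356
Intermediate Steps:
L = 0 (L = 2*(-4 - 2*(-2)) = 2*(-4 + 4) = 2*0 = 0)
d(h) = 0 (d(h) = 0/h = 0)
-(d(-3) - 1*(-356)) = -(0 - 1*(-356)) = -(0 + 356) = -1*356 = -356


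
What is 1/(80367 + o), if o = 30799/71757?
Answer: 71757/5766925618 ≈ 1.2443e-5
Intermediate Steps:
o = 30799/71757 (o = 30799*(1/71757) = 30799/71757 ≈ 0.42921)
1/(80367 + o) = 1/(80367 + 30799/71757) = 1/(5766925618/71757) = 71757/5766925618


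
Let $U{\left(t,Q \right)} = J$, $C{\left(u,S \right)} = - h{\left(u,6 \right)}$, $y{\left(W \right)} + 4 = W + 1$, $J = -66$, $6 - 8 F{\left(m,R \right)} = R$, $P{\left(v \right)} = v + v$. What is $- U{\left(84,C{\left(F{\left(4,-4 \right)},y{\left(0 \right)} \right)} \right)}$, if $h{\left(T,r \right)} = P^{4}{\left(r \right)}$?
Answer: $66$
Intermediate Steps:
$P{\left(v \right)} = 2 v$
$F{\left(m,R \right)} = \frac{3}{4} - \frac{R}{8}$
$h{\left(T,r \right)} = 16 r^{4}$ ($h{\left(T,r \right)} = \left(2 r\right)^{4} = 16 r^{4}$)
$y{\left(W \right)} = -3 + W$ ($y{\left(W \right)} = -4 + \left(W + 1\right) = -4 + \left(1 + W\right) = -3 + W$)
$C{\left(u,S \right)} = -20736$ ($C{\left(u,S \right)} = - 16 \cdot 6^{4} = - 16 \cdot 1296 = \left(-1\right) 20736 = -20736$)
$U{\left(t,Q \right)} = -66$
$- U{\left(84,C{\left(F{\left(4,-4 \right)},y{\left(0 \right)} \right)} \right)} = \left(-1\right) \left(-66\right) = 66$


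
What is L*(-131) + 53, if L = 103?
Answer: -13440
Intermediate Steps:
L*(-131) + 53 = 103*(-131) + 53 = -13493 + 53 = -13440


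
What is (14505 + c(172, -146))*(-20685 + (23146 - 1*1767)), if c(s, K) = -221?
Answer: 9913096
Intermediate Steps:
(14505 + c(172, -146))*(-20685 + (23146 - 1*1767)) = (14505 - 221)*(-20685 + (23146 - 1*1767)) = 14284*(-20685 + (23146 - 1767)) = 14284*(-20685 + 21379) = 14284*694 = 9913096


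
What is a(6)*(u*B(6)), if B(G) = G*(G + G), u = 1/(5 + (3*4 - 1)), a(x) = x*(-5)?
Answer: -135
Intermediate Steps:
a(x) = -5*x
u = 1/16 (u = 1/(5 + (12 - 1)) = 1/(5 + 11) = 1/16 ≈ 0.062500)
B(G) = 2*G² (B(G) = G*(2*G) = 2*G²)
a(6)*(u*B(6)) = (-5*6)*((2*6²)/16) = -15*2*36/8 = -15*72/8 = -30*9/2 = -135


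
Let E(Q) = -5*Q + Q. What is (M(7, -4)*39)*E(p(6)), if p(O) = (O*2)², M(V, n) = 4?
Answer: -89856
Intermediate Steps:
p(O) = 4*O² (p(O) = (2*O)² = 4*O²)
E(Q) = -4*Q
(M(7, -4)*39)*E(p(6)) = (4*39)*(-16*6²) = 156*(-16*36) = 156*(-4*144) = 156*(-576) = -89856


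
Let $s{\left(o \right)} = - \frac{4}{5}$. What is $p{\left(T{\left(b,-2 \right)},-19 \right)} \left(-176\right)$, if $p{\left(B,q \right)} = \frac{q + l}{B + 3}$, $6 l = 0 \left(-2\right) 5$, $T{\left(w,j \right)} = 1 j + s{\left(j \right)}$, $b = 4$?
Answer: $16720$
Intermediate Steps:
$s{\left(o \right)} = - \frac{4}{5}$ ($s{\left(o \right)} = \left(-4\right) \frac{1}{5} = - \frac{4}{5}$)
$T{\left(w,j \right)} = - \frac{4}{5} + j$ ($T{\left(w,j \right)} = 1 j - \frac{4}{5} = j - \frac{4}{5} = - \frac{4}{5} + j$)
$l = 0$ ($l = \frac{0 \left(-2\right) 5}{6} = \frac{0 \cdot 5}{6} = \frac{1}{6} \cdot 0 = 0$)
$p{\left(B,q \right)} = \frac{q}{3 + B}$ ($p{\left(B,q \right)} = \frac{q + 0}{B + 3} = \frac{q}{3 + B}$)
$p{\left(T{\left(b,-2 \right)},-19 \right)} \left(-176\right) = - \frac{19}{3 - \frac{14}{5}} \left(-176\right) = - 19 \frac{1}{\frac{1}{5}} \left(-176\right) = \left(-19\right) 5 \left(-176\right) = \left(-95\right) \left(-176\right) = 16720$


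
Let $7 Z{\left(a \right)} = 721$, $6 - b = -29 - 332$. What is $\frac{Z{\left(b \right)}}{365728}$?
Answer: $\frac{103}{365728} \approx 0.00028163$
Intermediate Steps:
$b = 367$ ($b = 6 - \left(-29 - 332\right) = 6 - -361 = 6 + 361 = 367$)
$Z{\left(a \right)} = 103$ ($Z{\left(a \right)} = \frac{1}{7} \cdot 721 = 103$)
$\frac{Z{\left(b \right)}}{365728} = \frac{103}{365728}$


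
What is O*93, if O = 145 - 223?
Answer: -7254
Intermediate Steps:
O = -78
O*93 = -78*93 = -7254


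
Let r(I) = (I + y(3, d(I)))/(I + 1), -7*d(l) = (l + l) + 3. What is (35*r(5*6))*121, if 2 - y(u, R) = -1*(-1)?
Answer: 4235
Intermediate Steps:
d(l) = -3/7 - 2*l/7 (d(l) = -((l + l) + 3)/7 = -(2*l + 3)/7 = -(3 + 2*l)/7 = -3/7 - 2*l/7)
y(u, R) = 1 (y(u, R) = 2 - (-1)*(-1) = 2 - 1*1 = 2 - 1 = 1)
r(I) = 1 (r(I) = (I + 1)/(I + 1) = (1 + I)/(1 + I) = 1)
(35*r(5*6))*121 = (35*1)*121 = 35*121 = 4235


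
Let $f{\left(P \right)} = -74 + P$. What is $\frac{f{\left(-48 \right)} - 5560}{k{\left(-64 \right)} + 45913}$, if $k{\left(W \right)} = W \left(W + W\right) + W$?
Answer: $- \frac{5682}{54041} \approx -0.10514$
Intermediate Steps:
$k{\left(W \right)} = W + 2 W^{2}$ ($k{\left(W \right)} = W 2 W + W = 2 W^{2} + W = W + 2 W^{2}$)
$\frac{f{\left(-48 \right)} - 5560}{k{\left(-64 \right)} + 45913} = \frac{\left(-74 - 48\right) - 5560}{- 64 \left(1 + 2 \left(-64\right)\right) + 45913} = \frac{-122 - 5560}{- 64 \left(1 - 128\right) + 45913} = - \frac{5682}{\left(-64\right) \left(-127\right) + 45913} = - \frac{5682}{8128 + 45913} = - \frac{5682}{54041}$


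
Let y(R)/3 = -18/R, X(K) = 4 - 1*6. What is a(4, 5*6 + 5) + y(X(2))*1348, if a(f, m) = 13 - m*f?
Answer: 36269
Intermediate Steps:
X(K) = -2 (X(K) = 4 - 6 = -2)
a(f, m) = 13 - f*m
y(R) = -54/R (y(R) = 3*(-18/R) = -54/R)
a(4, 5*6 + 5) + y(X(2))*1348 = (13 - 1*4*(5*6 + 5)) - 54/(-2)*1348 = (13 - 1*4*(30 + 5)) - 54*(-½)*1348 = (13 - 1*4*35) + 27*1348 = (13 - 140) + 36396 = -127 + 36396 = 36269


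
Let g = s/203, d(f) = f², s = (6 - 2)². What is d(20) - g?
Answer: 81184/203 ≈ 399.92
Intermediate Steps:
s = 16 (s = 4² = 16)
g = 16/203 ≈ 0.078818
d(20) - g = 20² - 1*16/203 = 400 - 16/203 = 81184/203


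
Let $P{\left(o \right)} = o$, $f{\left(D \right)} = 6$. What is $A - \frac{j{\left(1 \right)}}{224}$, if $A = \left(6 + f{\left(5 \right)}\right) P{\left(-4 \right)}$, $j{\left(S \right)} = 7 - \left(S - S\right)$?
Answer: $- \frac{1537}{32} \approx -48.031$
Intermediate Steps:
$j{\left(S \right)} = 7$ ($j{\left(S \right)} = 7 - 0 = 7 + 0 = 7$)
$A = -48$ ($A = \left(6 + 6\right) \left(-4\right) = 12 \left(-4\right) = -48$)
$A - \frac{j{\left(1 \right)}}{224} = -48 - \frac{7}{224} = -48 - 7 \cdot \frac{1}{224} = -48 - \frac{1}{32} = - \frac{1537}{32}$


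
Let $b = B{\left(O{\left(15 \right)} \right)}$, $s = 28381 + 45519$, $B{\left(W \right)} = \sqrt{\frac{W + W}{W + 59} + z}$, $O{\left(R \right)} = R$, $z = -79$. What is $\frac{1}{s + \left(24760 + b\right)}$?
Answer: $\frac{912605}{90037610027} - \frac{i \sqrt{26899}}{180075220054} \approx 1.0136 \cdot 10^{-5} - 9.1078 \cdot 10^{-10} i$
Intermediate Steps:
$B{\left(W \right)} = \sqrt{-79 + \frac{2 W}{59 + W}}$ ($B{\left(W \right)} = \sqrt{\frac{W + W}{W + 59} - 79} = \sqrt{\frac{2 W}{59 + W} - 79} = \sqrt{-79 + \frac{2 W}{59 + W}}$)
$s = 73900$
$b = \frac{2 i \sqrt{26899}}{37}$ ($b = \sqrt{\frac{-4661 - 1155}{59 + 15}} = \sqrt{\frac{-4661 - 1155}{74}} = \sqrt{\frac{1}{74} \left(-5816\right)} = \sqrt{- \frac{2908}{37}} = \frac{2 i \sqrt{26899}}{37} \approx 8.8654 i$)
$\frac{1}{s + \left(24760 + b\right)} = \frac{1}{73900 + \left(24760 + \frac{2 i \sqrt{26899}}{37}\right)} = \frac{1}{98660 + \frac{2 i \sqrt{26899}}{37}}$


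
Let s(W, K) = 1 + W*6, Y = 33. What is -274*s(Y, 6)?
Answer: -54526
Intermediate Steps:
s(W, K) = 1 + 6*W
-274*s(Y, 6) = -274*(1 + 6*33) = -274*(1 + 198) = -274*199 = -54526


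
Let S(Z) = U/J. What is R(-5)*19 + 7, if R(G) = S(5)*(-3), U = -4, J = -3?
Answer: -69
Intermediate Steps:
S(Z) = 4/3 (S(Z) = -4/(-3) = -4*(-⅓) = 4/3)
R(G) = -4 (R(G) = (4/3)*(-3) = -4)
R(-5)*19 + 7 = -4*19 + 7 = -76 + 7 = -69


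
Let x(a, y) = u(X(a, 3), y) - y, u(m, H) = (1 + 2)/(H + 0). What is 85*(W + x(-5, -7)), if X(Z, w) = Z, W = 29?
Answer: 21165/7 ≈ 3023.6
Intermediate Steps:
u(m, H) = 3/H
x(a, y) = -y + 3/y (x(a, y) = 3/y - y = -y + 3/y)
85*(W + x(-5, -7)) = 85*(29 + (-1*(-7) + 3/(-7))) = 85*(29 + (7 + 3*(-⅐))) = 85*(29 + (7 - 3/7)) = 85*(29 + 46/7) = 85*(249/7) = 21165/7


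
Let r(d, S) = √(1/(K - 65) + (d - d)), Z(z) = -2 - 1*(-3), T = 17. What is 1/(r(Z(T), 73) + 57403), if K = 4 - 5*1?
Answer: 3788598/217476890995 - I*√66/217476890995 ≈ 1.7421e-5 - 3.7356e-11*I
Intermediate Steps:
K = -1 (K = 4 - 5 = -1)
Z(z) = 1 (Z(z) = -2 + 3 = 1)
r(d, S) = I*√66/66 (r(d, S) = √(1/(-1 - 65) + (d - d)) = √(1/(-66) + 0) = √(-1/66 + 0) = √(-1/66) = I*√66/66)
1/(r(Z(T), 73) + 57403) = 1/(I*√66/66 + 57403) = 1/(57403 + I*√66/66)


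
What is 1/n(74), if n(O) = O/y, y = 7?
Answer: 7/74 ≈ 0.094595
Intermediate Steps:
n(O) = O/7
1/n(74) = 1/((1/7)*74) = 1/(74/7) = 7/74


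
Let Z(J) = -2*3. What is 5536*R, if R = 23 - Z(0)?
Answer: 160544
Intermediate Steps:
Z(J) = -6
R = 29 (R = 23 - 1*(-6) = 23 + 6 = 29)
5536*R = 5536*29 = 160544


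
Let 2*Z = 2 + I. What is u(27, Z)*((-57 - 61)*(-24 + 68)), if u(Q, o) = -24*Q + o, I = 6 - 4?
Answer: 3354032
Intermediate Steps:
I = 2
Z = 2 (Z = (2 + 2)/2 = (½)*4 = 2)
u(Q, o) = o - 24*Q
u(27, Z)*((-57 - 61)*(-24 + 68)) = (2 - 24*27)*((-57 - 61)*(-24 + 68)) = (2 - 648)*(-118*44) = -646*(-5192) = 3354032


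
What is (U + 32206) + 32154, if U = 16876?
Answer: 81236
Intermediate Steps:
(U + 32206) + 32154 = (16876 + 32206) + 32154 = 49082 + 32154 = 81236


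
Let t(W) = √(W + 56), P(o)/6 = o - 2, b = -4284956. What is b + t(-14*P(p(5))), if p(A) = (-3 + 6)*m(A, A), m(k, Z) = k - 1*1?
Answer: -4284956 + 28*I ≈ -4.285e+6 + 28.0*I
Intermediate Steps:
m(k, Z) = -1 + k (m(k, Z) = k - 1 = -1 + k)
p(A) = -3 + 3*A (p(A) = (-3 + 6)*(-1 + A) = 3*(-1 + A) = -3 + 3*A)
P(o) = -12 + 6*o (P(o) = 6*(o - 2) = 6*(-2 + o) = -12 + 6*o)
t(W) = √(56 + W)
b + t(-14*P(p(5))) = -4284956 + √(56 - 14*(-12 + 6*(-3 + 3*5))) = -4284956 + √(56 - 14*(-12 + 6*(-3 + 15))) = -4284956 + √(56 - 14*(-12 + 6*12)) = -4284956 + √(56 - 14*(-12 + 72)) = -4284956 + √(56 - 14*60) = -4284956 + √(56 - 840) = -4284956 + √(-784) = -4284956 + 28*I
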